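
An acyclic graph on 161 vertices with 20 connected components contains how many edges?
141 (Each of the 20 component trees on V_i vertices has V_i - 1 edges; summing gives V - C = 161 - 20 = 141)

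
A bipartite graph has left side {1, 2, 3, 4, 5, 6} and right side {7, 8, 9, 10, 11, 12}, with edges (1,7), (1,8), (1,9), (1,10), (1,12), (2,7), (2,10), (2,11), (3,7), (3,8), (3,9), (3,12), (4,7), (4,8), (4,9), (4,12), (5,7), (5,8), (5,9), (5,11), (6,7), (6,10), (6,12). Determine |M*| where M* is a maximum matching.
6 (matching: (1,12), (2,11), (3,9), (4,8), (5,7), (6,10); upper bound min(|L|,|R|) = min(6,6) = 6)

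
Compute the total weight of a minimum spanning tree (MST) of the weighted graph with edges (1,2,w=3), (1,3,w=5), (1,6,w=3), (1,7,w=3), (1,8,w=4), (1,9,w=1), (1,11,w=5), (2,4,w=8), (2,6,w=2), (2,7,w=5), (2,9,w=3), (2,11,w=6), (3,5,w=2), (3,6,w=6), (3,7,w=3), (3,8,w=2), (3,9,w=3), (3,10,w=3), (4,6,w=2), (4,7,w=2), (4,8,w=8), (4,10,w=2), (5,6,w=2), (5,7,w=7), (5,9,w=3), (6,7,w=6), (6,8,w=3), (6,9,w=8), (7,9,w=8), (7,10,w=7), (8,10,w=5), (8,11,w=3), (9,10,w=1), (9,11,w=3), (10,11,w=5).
19 (MST edges: (1,9,w=1), (2,6,w=2), (3,5,w=2), (3,8,w=2), (4,6,w=2), (4,7,w=2), (4,10,w=2), (5,6,w=2), (8,11,w=3), (9,10,w=1); sum of weights 1 + 2 + 2 + 2 + 2 + 2 + 2 + 2 + 3 + 1 = 19)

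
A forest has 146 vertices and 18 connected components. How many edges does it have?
128 (Each of the 18 component trees on V_i vertices has V_i - 1 edges; summing gives V - C = 146 - 18 = 128)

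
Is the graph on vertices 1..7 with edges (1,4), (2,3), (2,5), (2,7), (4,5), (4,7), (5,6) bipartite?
Yes. Partition: {1, 3, 5, 7}, {2, 4, 6}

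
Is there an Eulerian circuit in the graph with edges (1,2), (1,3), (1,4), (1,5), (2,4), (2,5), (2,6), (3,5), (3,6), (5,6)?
No (2 vertices have odd degree: {3, 6}; Eulerian circuit requires 0)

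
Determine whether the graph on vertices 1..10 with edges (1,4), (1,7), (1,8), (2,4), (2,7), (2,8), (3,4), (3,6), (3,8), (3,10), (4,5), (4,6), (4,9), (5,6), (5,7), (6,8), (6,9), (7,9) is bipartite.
No (odd cycle of length 3: 6 -> 4 -> 9 -> 6)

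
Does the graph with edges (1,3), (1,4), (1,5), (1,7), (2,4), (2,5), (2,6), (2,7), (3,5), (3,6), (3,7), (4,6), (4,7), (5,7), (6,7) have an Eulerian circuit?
Yes (the graph is connected and all 7 vertices have even degree)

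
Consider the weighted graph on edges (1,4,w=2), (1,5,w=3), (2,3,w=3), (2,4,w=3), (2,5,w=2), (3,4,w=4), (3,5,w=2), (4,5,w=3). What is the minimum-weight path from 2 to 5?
2 (path: 2 -> 5; weights 2 = 2)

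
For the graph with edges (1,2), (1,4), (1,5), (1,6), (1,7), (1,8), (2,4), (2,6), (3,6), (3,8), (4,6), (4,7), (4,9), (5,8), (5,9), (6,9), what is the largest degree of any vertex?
6 (attained at vertex 1)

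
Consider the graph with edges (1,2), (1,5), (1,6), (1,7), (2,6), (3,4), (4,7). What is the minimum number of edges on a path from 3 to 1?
3 (path: 3 -> 4 -> 7 -> 1, 3 edges)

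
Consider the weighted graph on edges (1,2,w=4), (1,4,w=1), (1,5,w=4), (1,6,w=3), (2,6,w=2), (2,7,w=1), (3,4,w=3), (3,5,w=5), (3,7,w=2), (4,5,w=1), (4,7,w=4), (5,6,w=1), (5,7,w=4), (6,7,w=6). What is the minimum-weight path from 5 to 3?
4 (path: 5 -> 4 -> 3; weights 1 + 3 = 4)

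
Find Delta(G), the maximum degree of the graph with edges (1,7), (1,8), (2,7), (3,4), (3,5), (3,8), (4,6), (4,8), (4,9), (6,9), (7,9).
4 (attained at vertex 4)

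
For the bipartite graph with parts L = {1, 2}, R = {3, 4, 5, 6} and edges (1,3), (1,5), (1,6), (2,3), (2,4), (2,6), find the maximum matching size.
2 (matching: (1,5), (2,6); upper bound min(|L|,|R|) = min(2,4) = 2)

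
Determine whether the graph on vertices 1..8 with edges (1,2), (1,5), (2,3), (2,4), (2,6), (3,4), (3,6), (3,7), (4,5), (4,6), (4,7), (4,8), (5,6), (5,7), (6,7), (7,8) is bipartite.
No (odd cycle of length 3: 6 -> 2 -> 3 -> 6)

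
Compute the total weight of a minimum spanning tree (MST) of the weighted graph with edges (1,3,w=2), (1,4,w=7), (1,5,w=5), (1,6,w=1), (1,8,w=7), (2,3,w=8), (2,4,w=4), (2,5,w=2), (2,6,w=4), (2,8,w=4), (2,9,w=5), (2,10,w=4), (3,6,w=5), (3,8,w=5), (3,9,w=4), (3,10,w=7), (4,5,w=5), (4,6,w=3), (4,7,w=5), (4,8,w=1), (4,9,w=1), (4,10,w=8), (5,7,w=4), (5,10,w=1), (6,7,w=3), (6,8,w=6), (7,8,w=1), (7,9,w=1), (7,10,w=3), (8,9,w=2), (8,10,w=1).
13 (MST edges: (1,3,w=2), (1,6,w=1), (2,5,w=2), (4,6,w=3), (4,8,w=1), (4,9,w=1), (5,10,w=1), (7,8,w=1), (8,10,w=1); sum of weights 2 + 1 + 2 + 3 + 1 + 1 + 1 + 1 + 1 = 13)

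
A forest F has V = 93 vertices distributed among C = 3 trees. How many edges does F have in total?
90 (Each of the 3 component trees on V_i vertices has V_i - 1 edges; summing gives V - C = 93 - 3 = 90)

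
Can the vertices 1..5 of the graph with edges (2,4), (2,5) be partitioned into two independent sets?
Yes. Partition: {1, 2, 3}, {4, 5}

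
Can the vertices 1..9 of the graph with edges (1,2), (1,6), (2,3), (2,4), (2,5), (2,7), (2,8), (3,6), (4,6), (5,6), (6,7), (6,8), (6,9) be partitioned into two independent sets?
Yes. Partition: {1, 3, 4, 5, 7, 8, 9}, {2, 6}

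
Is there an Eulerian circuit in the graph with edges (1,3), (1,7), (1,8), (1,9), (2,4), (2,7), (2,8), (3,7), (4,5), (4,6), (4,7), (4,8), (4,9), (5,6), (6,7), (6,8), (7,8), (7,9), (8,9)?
No (2 vertices have odd degree: {2, 7}; Eulerian circuit requires 0)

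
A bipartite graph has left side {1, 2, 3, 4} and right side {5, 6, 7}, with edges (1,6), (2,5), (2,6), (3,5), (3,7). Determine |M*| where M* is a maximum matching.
3 (matching: (1,6), (2,5), (3,7); upper bound min(|L|,|R|) = min(4,3) = 3)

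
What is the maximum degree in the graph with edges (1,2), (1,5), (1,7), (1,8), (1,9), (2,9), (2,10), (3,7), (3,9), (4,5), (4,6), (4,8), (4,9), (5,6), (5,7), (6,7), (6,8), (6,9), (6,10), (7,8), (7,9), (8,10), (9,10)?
7 (attained at vertex 9)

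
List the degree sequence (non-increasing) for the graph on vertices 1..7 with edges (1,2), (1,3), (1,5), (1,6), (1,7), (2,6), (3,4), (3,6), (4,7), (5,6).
[5, 4, 3, 2, 2, 2, 2] (degrees: deg(1)=5, deg(2)=2, deg(3)=3, deg(4)=2, deg(5)=2, deg(6)=4, deg(7)=2)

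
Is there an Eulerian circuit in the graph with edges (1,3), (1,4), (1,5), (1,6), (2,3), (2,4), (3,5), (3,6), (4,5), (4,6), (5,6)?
Yes (the graph is connected and all 6 vertices have even degree)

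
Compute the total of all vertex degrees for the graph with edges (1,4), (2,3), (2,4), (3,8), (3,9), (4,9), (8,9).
14 (handshake: sum of degrees = 2|E| = 2 x 7 = 14)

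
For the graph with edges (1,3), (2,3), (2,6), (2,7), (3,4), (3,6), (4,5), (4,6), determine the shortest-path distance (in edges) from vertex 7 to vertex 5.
4 (path: 7 -> 2 -> 3 -> 4 -> 5, 4 edges)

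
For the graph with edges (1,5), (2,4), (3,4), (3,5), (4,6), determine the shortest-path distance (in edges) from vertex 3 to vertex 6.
2 (path: 3 -> 4 -> 6, 2 edges)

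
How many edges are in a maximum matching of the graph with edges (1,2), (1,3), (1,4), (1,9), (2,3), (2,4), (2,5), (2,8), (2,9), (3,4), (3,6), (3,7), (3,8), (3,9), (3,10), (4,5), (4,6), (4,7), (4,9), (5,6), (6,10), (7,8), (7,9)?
5 (matching: (1,2), (3,10), (4,9), (5,6), (7,8); upper bound floor(n/2) = floor(10/2) = 5)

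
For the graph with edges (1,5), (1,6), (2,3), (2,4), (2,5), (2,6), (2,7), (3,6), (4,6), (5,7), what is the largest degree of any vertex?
5 (attained at vertex 2)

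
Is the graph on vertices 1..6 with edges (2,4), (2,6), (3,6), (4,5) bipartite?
Yes. Partition: {1, 2, 3, 5}, {4, 6}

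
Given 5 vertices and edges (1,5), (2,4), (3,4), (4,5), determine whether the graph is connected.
Yes (BFS from 1 visits [1, 5, 4, 2, 3] — all 5 vertices reached)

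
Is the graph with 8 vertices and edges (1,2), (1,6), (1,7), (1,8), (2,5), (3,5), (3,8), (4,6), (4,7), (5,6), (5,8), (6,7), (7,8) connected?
Yes (BFS from 1 visits [1, 2, 6, 7, 8, 5, 4, 3] — all 8 vertices reached)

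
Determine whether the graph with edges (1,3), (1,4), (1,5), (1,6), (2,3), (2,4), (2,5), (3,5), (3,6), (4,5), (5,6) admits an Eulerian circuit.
No (4 vertices have odd degree: {2, 4, 5, 6}; Eulerian circuit requires 0)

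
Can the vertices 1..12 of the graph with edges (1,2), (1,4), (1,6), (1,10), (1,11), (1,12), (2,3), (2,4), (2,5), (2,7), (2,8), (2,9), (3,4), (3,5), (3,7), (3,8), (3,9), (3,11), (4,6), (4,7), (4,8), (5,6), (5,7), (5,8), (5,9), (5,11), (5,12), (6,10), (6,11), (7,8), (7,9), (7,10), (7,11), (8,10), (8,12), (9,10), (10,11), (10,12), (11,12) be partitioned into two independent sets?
No (odd cycle of length 3: 6 -> 1 -> 4 -> 6)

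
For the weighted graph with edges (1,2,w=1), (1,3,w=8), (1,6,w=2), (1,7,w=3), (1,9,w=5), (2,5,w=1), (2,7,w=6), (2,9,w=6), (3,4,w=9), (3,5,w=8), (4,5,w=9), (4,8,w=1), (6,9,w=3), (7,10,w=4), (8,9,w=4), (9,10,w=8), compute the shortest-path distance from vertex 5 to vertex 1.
2 (path: 5 -> 2 -> 1; weights 1 + 1 = 2)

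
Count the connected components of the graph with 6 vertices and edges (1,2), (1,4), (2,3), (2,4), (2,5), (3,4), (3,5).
2 (components: {1, 2, 3, 4, 5}, {6})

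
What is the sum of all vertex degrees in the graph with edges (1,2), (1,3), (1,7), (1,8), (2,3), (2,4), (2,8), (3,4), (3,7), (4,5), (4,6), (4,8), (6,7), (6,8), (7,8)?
30 (handshake: sum of degrees = 2|E| = 2 x 15 = 30)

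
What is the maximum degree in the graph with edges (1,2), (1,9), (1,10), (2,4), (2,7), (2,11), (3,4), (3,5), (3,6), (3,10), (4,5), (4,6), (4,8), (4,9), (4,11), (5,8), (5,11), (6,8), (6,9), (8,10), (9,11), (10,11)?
7 (attained at vertex 4)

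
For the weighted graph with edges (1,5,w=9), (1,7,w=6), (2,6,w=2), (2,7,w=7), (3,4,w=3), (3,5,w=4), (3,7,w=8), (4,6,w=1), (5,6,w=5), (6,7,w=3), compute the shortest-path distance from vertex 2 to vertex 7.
5 (path: 2 -> 6 -> 7; weights 2 + 3 = 5)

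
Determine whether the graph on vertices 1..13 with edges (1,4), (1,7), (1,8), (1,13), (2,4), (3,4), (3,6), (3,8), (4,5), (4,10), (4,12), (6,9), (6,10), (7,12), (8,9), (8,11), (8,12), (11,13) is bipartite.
Yes. Partition: {1, 2, 3, 5, 9, 10, 11, 12}, {4, 6, 7, 8, 13}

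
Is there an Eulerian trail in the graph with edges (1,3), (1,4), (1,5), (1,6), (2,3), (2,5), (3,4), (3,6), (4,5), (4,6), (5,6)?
Yes — and in fact it has an Eulerian circuit (the graph is connected and all 6 vertices have even degree)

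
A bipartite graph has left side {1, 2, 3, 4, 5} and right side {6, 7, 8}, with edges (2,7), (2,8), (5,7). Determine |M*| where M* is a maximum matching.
2 (matching: (2,8), (5,7); upper bound min(|L|,|R|) = min(5,3) = 3)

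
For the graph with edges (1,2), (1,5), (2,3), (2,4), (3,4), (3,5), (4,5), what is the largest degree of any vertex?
3 (attained at vertices 2, 3, 4, 5)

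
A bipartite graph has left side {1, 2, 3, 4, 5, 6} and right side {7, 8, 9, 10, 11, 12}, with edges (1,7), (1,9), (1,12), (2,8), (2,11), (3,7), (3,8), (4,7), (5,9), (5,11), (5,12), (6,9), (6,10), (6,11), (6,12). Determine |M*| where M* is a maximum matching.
6 (matching: (1,12), (2,11), (3,8), (4,7), (5,9), (6,10); upper bound min(|L|,|R|) = min(6,6) = 6)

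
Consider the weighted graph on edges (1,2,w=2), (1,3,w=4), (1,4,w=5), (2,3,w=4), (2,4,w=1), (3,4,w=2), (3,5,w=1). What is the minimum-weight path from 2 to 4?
1 (path: 2 -> 4; weights 1 = 1)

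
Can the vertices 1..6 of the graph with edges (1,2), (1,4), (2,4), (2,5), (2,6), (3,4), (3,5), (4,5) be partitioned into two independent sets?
No (odd cycle of length 3: 2 -> 1 -> 4 -> 2)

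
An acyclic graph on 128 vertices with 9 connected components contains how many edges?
119 (Each of the 9 component trees on V_i vertices has V_i - 1 edges; summing gives V - C = 128 - 9 = 119)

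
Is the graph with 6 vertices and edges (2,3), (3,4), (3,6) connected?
No, it has 3 components: {1}, {2, 3, 4, 6}, {5}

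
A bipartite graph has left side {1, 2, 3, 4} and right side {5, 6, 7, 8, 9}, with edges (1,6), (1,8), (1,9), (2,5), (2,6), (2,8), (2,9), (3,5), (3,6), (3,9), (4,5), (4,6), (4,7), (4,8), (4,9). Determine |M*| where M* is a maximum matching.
4 (matching: (1,9), (2,8), (3,6), (4,7); upper bound min(|L|,|R|) = min(4,5) = 4)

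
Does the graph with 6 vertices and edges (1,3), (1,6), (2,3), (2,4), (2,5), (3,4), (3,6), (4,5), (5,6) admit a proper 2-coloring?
No (odd cycle of length 3: 6 -> 1 -> 3 -> 6)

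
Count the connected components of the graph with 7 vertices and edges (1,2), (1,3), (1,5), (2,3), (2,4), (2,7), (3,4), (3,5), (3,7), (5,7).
2 (components: {1, 2, 3, 4, 5, 7}, {6})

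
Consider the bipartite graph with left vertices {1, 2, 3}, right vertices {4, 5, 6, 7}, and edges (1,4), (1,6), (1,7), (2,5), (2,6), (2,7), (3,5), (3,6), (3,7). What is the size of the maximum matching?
3 (matching: (1,7), (2,6), (3,5); upper bound min(|L|,|R|) = min(3,4) = 3)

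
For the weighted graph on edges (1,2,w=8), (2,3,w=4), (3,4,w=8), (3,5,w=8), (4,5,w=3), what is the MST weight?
23 (MST edges: (1,2,w=8), (2,3,w=4), (3,4,w=8), (4,5,w=3); sum of weights 8 + 4 + 8 + 3 = 23)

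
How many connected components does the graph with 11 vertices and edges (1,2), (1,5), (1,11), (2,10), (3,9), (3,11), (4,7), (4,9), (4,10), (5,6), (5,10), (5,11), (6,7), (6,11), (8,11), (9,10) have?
1 (components: {1, 2, 3, 4, 5, 6, 7, 8, 9, 10, 11})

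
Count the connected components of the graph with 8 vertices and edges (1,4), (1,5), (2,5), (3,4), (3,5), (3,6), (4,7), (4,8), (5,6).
1 (components: {1, 2, 3, 4, 5, 6, 7, 8})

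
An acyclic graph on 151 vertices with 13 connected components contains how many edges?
138 (Each of the 13 component trees on V_i vertices has V_i - 1 edges; summing gives V - C = 151 - 13 = 138)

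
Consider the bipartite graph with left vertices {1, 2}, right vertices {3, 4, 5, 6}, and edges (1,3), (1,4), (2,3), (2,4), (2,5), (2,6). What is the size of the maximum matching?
2 (matching: (1,4), (2,6); upper bound min(|L|,|R|) = min(2,4) = 2)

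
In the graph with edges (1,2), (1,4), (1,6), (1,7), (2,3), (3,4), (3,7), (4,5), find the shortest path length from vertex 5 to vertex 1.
2 (path: 5 -> 4 -> 1, 2 edges)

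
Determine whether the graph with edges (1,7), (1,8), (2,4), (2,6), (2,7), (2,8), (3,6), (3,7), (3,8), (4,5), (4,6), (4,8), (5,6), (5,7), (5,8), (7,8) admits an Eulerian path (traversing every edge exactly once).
Yes (the graph is connected and exactly 2 vertices have odd degree: {3, 7}; any Eulerian path must start and end at those)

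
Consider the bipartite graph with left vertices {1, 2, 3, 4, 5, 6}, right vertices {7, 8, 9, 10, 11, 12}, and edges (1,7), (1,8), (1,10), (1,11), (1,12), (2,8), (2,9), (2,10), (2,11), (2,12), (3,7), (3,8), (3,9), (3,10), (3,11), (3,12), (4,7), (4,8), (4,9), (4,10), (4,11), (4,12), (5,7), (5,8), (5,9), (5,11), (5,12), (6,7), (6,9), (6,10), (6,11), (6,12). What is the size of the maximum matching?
6 (matching: (1,12), (2,11), (3,10), (4,9), (5,8), (6,7); upper bound min(|L|,|R|) = min(6,6) = 6)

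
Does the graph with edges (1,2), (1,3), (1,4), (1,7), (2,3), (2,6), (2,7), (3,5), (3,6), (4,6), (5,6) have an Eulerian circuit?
Yes (the graph is connected and all 7 vertices have even degree)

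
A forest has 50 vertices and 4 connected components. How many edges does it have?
46 (Each of the 4 component trees on V_i vertices has V_i - 1 edges; summing gives V - C = 50 - 4 = 46)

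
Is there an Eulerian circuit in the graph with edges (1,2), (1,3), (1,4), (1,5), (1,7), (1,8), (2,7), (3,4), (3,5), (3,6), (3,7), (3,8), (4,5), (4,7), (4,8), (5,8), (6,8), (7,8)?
No (2 vertices have odd degree: {4, 7}; Eulerian circuit requires 0)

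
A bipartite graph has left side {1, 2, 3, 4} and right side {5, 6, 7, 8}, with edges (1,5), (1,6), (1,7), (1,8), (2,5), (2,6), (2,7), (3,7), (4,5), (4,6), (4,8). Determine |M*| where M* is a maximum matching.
4 (matching: (1,8), (2,5), (3,7), (4,6); upper bound min(|L|,|R|) = min(4,4) = 4)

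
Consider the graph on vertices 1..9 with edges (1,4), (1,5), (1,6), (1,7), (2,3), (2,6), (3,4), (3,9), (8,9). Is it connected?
Yes (BFS from 1 visits [1, 4, 5, 6, 7, 3, 2, 9, 8] — all 9 vertices reached)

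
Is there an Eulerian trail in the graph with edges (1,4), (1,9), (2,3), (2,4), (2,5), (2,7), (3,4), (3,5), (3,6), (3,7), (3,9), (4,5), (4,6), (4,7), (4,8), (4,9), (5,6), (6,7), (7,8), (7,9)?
Yes — and in fact it has an Eulerian circuit (the graph is connected and all 9 vertices have even degree)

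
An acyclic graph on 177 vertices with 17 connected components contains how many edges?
160 (Each of the 17 component trees on V_i vertices has V_i - 1 edges; summing gives V - C = 177 - 17 = 160)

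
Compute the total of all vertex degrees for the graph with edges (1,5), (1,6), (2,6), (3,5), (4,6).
10 (handshake: sum of degrees = 2|E| = 2 x 5 = 10)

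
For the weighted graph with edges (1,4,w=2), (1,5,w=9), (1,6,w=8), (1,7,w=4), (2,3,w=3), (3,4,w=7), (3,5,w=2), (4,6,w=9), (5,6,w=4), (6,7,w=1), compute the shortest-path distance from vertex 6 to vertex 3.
6 (path: 6 -> 5 -> 3; weights 4 + 2 = 6)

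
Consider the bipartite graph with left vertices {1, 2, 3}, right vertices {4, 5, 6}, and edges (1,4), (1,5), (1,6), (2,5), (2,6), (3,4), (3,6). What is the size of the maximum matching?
3 (matching: (1,6), (2,5), (3,4); upper bound min(|L|,|R|) = min(3,3) = 3)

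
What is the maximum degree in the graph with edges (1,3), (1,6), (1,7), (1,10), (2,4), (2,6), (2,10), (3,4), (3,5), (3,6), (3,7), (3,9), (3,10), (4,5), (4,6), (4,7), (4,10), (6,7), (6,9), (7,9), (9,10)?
7 (attained at vertex 3)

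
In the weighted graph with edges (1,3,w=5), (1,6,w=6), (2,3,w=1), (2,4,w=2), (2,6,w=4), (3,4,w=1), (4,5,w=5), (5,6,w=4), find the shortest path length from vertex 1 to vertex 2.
6 (path: 1 -> 3 -> 2; weights 5 + 1 = 6)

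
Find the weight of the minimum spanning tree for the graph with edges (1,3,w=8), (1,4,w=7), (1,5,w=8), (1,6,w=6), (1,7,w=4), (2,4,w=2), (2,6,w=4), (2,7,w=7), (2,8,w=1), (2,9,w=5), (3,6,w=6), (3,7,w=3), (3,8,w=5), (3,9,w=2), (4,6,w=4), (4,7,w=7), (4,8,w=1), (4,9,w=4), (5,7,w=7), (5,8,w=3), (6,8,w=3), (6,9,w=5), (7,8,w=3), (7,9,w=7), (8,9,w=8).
20 (MST edges: (1,7,w=4), (2,8,w=1), (3,7,w=3), (3,9,w=2), (4,8,w=1), (5,8,w=3), (6,8,w=3), (7,8,w=3); sum of weights 4 + 1 + 3 + 2 + 1 + 3 + 3 + 3 = 20)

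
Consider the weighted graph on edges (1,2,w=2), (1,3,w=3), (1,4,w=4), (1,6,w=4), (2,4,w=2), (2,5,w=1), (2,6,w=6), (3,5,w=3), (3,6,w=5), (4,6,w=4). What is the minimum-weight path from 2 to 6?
6 (path: 2 -> 6; weights 6 = 6)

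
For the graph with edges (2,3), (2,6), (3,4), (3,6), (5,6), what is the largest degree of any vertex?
3 (attained at vertices 3, 6)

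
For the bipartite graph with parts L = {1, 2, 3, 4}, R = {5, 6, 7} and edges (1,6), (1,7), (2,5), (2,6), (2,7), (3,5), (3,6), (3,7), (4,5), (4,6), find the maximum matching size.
3 (matching: (1,7), (2,6), (3,5); upper bound min(|L|,|R|) = min(4,3) = 3)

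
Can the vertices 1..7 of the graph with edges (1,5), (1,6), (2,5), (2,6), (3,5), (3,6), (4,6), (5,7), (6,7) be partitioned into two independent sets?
Yes. Partition: {1, 2, 3, 4, 7}, {5, 6}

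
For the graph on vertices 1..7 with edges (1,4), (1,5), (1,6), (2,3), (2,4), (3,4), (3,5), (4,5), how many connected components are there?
2 (components: {1, 2, 3, 4, 5, 6}, {7})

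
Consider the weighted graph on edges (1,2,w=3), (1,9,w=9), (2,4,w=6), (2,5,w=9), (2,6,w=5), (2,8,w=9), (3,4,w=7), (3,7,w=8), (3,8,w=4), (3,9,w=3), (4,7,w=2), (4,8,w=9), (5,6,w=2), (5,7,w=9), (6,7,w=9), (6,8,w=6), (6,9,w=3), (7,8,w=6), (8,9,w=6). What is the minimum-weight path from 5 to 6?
2 (path: 5 -> 6; weights 2 = 2)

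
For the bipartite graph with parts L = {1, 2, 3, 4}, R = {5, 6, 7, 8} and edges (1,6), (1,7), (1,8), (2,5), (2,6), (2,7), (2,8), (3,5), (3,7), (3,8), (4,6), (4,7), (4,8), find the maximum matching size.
4 (matching: (1,8), (2,7), (3,5), (4,6); upper bound min(|L|,|R|) = min(4,4) = 4)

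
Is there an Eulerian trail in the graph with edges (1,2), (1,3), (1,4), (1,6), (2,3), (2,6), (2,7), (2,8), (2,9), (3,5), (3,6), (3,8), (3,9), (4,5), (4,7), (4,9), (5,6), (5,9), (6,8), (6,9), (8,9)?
Yes — and in fact it has an Eulerian circuit (the graph is connected and all 9 vertices have even degree)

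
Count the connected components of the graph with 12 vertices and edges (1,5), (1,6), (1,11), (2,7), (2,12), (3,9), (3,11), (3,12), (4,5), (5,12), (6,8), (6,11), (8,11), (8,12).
2 (components: {1, 2, 3, 4, 5, 6, 7, 8, 9, 11, 12}, {10})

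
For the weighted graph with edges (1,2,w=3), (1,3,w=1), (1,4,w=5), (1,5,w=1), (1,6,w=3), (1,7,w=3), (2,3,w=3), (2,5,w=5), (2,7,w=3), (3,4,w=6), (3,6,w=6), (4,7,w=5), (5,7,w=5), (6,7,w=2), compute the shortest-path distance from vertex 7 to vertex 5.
4 (path: 7 -> 1 -> 5; weights 3 + 1 = 4)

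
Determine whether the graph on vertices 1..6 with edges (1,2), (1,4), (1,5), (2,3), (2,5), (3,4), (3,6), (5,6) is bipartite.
No (odd cycle of length 3: 2 -> 1 -> 5 -> 2)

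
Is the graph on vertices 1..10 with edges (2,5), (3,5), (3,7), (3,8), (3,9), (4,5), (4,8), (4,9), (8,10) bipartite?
Yes. Partition: {1, 2, 3, 4, 6, 10}, {5, 7, 8, 9}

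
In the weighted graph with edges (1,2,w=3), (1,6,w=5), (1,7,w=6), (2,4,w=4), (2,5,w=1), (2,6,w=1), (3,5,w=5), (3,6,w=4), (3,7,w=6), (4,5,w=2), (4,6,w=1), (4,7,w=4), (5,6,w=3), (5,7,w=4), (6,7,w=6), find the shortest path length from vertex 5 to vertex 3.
5 (path: 5 -> 3; weights 5 = 5)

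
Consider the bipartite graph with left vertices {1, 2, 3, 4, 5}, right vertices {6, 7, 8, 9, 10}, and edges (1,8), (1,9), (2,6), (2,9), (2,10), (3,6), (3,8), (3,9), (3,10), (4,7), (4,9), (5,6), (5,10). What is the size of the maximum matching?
5 (matching: (1,9), (2,10), (3,8), (4,7), (5,6); upper bound min(|L|,|R|) = min(5,5) = 5)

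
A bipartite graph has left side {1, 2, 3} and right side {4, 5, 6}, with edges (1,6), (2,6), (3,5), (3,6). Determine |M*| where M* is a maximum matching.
2 (matching: (1,6), (3,5); upper bound min(|L|,|R|) = min(3,3) = 3)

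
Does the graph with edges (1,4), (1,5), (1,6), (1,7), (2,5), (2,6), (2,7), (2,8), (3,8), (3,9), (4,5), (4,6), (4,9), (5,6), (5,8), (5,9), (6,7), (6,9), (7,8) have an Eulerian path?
Yes — and in fact it has an Eulerian circuit (the graph is connected and all 9 vertices have even degree)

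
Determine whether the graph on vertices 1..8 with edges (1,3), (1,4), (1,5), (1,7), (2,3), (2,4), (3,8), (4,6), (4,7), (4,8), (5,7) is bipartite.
No (odd cycle of length 3: 4 -> 1 -> 7 -> 4)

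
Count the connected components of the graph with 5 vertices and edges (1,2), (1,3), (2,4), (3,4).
2 (components: {1, 2, 3, 4}, {5})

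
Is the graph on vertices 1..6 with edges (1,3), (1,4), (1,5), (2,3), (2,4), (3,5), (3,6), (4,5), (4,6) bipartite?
No (odd cycle of length 3: 4 -> 1 -> 5 -> 4)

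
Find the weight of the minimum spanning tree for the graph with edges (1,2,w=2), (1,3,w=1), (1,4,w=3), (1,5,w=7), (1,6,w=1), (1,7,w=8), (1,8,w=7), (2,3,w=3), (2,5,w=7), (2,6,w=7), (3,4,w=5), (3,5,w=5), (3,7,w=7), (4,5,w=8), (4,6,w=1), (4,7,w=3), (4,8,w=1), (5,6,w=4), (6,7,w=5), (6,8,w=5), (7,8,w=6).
13 (MST edges: (1,2,w=2), (1,3,w=1), (1,6,w=1), (4,6,w=1), (4,7,w=3), (4,8,w=1), (5,6,w=4); sum of weights 2 + 1 + 1 + 1 + 3 + 1 + 4 = 13)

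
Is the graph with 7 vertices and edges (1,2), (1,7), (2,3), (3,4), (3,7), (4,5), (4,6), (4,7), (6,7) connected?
Yes (BFS from 1 visits [1, 2, 7, 3, 4, 6, 5] — all 7 vertices reached)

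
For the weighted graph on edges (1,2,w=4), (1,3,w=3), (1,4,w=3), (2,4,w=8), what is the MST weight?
10 (MST edges: (1,2,w=4), (1,3,w=3), (1,4,w=3); sum of weights 4 + 3 + 3 = 10)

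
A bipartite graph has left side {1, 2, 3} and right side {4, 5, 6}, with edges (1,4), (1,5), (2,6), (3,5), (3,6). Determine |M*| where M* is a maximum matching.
3 (matching: (1,4), (2,6), (3,5); upper bound min(|L|,|R|) = min(3,3) = 3)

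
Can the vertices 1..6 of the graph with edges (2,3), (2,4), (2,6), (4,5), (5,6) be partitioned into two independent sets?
Yes. Partition: {1, 2, 5}, {3, 4, 6}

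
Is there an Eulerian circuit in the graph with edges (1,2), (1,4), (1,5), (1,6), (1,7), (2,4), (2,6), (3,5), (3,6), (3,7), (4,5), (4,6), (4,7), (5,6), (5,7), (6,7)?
No (6 vertices have odd degree: {1, 2, 3, 4, 5, 7}; Eulerian circuit requires 0)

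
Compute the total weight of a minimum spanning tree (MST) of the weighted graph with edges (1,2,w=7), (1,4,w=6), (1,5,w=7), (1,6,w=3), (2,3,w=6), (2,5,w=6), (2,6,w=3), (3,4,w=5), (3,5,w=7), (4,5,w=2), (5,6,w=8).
19 (MST edges: (1,4,w=6), (1,6,w=3), (2,6,w=3), (3,4,w=5), (4,5,w=2); sum of weights 6 + 3 + 3 + 5 + 2 = 19)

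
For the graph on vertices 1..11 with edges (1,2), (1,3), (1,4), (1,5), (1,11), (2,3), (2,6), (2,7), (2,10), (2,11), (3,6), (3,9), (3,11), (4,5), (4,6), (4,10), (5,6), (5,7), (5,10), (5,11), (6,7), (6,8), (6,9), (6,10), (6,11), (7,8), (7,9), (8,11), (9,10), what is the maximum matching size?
5 (matching: (1,2), (4,5), (6,10), (7,9), (8,11); upper bound floor(n/2) = floor(11/2) = 5)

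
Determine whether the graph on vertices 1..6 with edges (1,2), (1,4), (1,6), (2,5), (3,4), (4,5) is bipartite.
Yes. Partition: {1, 3, 5}, {2, 4, 6}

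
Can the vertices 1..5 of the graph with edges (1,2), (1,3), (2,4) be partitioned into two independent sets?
Yes. Partition: {1, 4, 5}, {2, 3}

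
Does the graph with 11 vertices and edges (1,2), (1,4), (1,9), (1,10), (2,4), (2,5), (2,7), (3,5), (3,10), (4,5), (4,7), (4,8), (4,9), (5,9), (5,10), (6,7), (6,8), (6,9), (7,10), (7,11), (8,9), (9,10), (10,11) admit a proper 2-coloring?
No (odd cycle of length 3: 4 -> 1 -> 2 -> 4)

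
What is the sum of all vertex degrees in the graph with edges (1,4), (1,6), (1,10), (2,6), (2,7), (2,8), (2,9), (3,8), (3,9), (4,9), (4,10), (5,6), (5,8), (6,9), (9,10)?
30 (handshake: sum of degrees = 2|E| = 2 x 15 = 30)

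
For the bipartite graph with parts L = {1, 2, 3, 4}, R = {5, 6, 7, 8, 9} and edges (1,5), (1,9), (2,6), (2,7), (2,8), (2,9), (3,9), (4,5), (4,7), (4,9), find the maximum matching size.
4 (matching: (1,5), (2,8), (3,9), (4,7); upper bound min(|L|,|R|) = min(4,5) = 4)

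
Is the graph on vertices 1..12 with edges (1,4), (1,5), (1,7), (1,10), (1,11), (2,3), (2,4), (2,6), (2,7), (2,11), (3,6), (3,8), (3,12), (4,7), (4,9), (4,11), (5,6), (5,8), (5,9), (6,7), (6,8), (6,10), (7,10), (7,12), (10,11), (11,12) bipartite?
No (odd cycle of length 3: 4 -> 1 -> 7 -> 4)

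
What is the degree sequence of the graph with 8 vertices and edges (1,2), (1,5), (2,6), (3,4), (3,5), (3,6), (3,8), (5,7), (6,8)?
[4, 3, 3, 2, 2, 2, 1, 1] (degrees: deg(1)=2, deg(2)=2, deg(3)=4, deg(4)=1, deg(5)=3, deg(6)=3, deg(7)=1, deg(8)=2)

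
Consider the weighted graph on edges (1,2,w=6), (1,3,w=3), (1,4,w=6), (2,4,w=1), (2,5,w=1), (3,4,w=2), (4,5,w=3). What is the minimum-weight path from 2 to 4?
1 (path: 2 -> 4; weights 1 = 1)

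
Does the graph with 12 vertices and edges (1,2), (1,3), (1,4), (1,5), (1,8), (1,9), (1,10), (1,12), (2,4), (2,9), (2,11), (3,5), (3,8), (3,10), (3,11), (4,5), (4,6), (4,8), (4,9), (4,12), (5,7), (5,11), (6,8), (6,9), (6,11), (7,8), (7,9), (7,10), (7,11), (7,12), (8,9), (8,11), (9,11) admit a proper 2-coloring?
No (odd cycle of length 3: 12 -> 1 -> 4 -> 12)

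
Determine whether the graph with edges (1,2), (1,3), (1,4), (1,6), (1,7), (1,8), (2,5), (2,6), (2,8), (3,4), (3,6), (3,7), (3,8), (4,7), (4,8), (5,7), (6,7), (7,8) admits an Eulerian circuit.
No (2 vertices have odd degree: {3, 8}; Eulerian circuit requires 0)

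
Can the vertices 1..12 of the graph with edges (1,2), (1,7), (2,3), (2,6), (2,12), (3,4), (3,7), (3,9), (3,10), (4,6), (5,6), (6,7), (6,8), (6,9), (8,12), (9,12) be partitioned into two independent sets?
Yes. Partition: {1, 3, 6, 11, 12}, {2, 4, 5, 7, 8, 9, 10}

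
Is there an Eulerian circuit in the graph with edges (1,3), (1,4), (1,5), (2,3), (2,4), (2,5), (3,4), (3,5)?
No (4 vertices have odd degree: {1, 2, 4, 5}; Eulerian circuit requires 0)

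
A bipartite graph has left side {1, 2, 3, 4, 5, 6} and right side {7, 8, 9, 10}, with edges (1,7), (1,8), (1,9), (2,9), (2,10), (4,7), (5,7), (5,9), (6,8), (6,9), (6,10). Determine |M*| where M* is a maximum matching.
4 (matching: (1,9), (2,10), (4,7), (6,8); upper bound min(|L|,|R|) = min(6,4) = 4)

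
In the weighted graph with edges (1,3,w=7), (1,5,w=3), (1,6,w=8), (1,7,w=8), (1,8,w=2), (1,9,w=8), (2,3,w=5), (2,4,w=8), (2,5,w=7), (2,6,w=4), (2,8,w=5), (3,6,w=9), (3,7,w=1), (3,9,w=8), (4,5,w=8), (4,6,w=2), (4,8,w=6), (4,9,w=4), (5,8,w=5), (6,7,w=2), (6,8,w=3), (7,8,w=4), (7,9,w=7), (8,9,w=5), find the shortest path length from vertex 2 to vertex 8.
5 (path: 2 -> 8; weights 5 = 5)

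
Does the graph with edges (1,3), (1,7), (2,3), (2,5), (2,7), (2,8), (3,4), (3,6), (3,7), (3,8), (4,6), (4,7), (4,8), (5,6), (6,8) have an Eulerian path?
Yes — and in fact it has an Eulerian circuit (the graph is connected and all 8 vertices have even degree)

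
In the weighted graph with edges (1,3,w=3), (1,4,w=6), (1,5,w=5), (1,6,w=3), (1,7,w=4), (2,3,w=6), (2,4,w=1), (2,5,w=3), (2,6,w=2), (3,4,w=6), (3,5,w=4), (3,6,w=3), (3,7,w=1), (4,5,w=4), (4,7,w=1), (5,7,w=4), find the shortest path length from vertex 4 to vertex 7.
1 (path: 4 -> 7; weights 1 = 1)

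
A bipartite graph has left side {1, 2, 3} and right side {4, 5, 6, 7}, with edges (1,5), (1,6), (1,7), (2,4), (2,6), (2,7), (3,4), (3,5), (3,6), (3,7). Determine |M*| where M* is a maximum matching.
3 (matching: (1,7), (2,6), (3,5); upper bound min(|L|,|R|) = min(3,4) = 3)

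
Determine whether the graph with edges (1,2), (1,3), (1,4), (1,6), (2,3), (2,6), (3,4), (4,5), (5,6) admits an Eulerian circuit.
No (4 vertices have odd degree: {2, 3, 4, 6}; Eulerian circuit requires 0)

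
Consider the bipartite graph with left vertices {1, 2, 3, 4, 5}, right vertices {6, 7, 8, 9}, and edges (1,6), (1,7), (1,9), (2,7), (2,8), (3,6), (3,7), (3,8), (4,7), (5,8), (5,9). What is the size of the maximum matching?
4 (matching: (1,9), (2,8), (3,6), (4,7); upper bound min(|L|,|R|) = min(5,4) = 4)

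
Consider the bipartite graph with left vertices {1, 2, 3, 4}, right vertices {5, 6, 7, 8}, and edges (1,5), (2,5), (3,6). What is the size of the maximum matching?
2 (matching: (1,5), (3,6); upper bound min(|L|,|R|) = min(4,4) = 4)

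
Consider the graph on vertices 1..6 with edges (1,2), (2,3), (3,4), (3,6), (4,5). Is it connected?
Yes (BFS from 1 visits [1, 2, 3, 4, 6, 5] — all 6 vertices reached)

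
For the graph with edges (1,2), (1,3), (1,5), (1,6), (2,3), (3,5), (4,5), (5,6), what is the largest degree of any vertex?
4 (attained at vertices 1, 5)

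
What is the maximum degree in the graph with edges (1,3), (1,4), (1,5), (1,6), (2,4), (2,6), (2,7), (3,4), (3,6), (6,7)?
4 (attained at vertices 1, 6)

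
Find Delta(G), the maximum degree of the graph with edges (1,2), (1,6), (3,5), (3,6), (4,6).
3 (attained at vertex 6)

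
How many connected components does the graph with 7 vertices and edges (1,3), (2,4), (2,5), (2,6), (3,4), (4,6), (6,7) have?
1 (components: {1, 2, 3, 4, 5, 6, 7})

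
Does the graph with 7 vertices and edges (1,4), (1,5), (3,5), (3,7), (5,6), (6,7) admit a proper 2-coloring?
Yes. Partition: {1, 2, 3, 6}, {4, 5, 7}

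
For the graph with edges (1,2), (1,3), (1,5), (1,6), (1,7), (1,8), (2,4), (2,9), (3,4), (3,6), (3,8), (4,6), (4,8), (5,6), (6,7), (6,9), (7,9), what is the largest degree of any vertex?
6 (attained at vertices 1, 6)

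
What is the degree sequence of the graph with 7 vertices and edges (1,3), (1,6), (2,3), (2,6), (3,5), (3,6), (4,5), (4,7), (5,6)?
[4, 4, 3, 2, 2, 2, 1] (degrees: deg(1)=2, deg(2)=2, deg(3)=4, deg(4)=2, deg(5)=3, deg(6)=4, deg(7)=1)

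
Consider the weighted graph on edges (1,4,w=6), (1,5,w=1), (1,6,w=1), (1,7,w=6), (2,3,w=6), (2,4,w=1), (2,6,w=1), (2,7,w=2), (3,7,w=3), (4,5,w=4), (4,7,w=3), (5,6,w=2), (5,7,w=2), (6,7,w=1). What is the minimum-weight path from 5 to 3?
5 (path: 5 -> 7 -> 3; weights 2 + 3 = 5)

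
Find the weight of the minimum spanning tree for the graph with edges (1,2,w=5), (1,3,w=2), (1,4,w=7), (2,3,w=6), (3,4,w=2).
9 (MST edges: (1,2,w=5), (1,3,w=2), (3,4,w=2); sum of weights 5 + 2 + 2 = 9)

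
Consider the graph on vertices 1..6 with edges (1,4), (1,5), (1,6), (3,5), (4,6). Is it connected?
No, it has 2 components: {1, 3, 4, 5, 6}, {2}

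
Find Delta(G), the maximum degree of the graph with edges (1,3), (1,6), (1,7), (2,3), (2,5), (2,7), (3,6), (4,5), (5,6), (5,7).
4 (attained at vertex 5)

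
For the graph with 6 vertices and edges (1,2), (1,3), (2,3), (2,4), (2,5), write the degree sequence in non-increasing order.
[4, 2, 2, 1, 1, 0] (degrees: deg(1)=2, deg(2)=4, deg(3)=2, deg(4)=1, deg(5)=1, deg(6)=0)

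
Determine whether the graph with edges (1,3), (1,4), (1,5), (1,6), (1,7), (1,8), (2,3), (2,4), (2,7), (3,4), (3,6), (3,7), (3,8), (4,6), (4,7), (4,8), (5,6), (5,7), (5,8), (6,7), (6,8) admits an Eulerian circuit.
No (2 vertices have odd degree: {2, 8}; Eulerian circuit requires 0)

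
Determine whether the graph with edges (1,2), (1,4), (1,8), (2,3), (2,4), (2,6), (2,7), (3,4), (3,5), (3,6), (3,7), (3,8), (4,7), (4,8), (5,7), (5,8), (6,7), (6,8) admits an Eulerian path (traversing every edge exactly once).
No (6 vertices have odd degree: {1, 2, 4, 5, 7, 8}; Eulerian path requires 0 or 2)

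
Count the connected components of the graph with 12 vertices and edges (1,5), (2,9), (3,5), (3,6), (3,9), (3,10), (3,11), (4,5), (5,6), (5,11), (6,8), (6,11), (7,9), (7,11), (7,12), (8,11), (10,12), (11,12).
1 (components: {1, 2, 3, 4, 5, 6, 7, 8, 9, 10, 11, 12})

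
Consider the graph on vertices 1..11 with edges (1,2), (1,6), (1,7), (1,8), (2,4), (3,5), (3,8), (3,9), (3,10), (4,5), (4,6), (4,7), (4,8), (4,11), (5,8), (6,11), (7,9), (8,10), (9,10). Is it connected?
Yes (BFS from 1 visits [1, 2, 6, 7, 8, 4, 11, 9, 3, 5, 10] — all 11 vertices reached)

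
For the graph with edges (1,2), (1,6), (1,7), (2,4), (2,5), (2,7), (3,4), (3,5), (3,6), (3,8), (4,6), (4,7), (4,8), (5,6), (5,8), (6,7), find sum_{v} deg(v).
32 (handshake: sum of degrees = 2|E| = 2 x 16 = 32)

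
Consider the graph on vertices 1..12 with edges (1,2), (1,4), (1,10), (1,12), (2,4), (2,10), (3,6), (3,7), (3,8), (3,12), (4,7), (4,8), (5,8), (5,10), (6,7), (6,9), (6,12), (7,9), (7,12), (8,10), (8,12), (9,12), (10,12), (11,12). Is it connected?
Yes (BFS from 1 visits [1, 2, 4, 10, 12, 7, 8, 5, 3, 6, 9, 11] — all 12 vertices reached)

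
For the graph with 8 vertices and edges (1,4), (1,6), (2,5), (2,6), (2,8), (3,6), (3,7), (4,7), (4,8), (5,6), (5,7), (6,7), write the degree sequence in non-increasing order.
[5, 4, 3, 3, 3, 2, 2, 2] (degrees: deg(1)=2, deg(2)=3, deg(3)=2, deg(4)=3, deg(5)=3, deg(6)=5, deg(7)=4, deg(8)=2)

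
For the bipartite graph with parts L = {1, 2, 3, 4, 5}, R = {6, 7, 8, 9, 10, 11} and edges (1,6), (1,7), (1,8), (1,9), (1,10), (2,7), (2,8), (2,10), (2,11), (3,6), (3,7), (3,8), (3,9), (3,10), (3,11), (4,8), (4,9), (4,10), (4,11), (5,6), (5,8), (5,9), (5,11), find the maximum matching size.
5 (matching: (1,10), (2,11), (3,7), (4,8), (5,9); upper bound min(|L|,|R|) = min(5,6) = 5)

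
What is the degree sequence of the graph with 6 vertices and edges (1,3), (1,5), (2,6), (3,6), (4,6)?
[3, 2, 2, 1, 1, 1] (degrees: deg(1)=2, deg(2)=1, deg(3)=2, deg(4)=1, deg(5)=1, deg(6)=3)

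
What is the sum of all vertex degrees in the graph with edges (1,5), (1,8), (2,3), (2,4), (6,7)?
10 (handshake: sum of degrees = 2|E| = 2 x 5 = 10)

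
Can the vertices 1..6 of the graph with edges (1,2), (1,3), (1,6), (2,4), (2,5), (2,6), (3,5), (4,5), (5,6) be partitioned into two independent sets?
No (odd cycle of length 3: 2 -> 1 -> 6 -> 2)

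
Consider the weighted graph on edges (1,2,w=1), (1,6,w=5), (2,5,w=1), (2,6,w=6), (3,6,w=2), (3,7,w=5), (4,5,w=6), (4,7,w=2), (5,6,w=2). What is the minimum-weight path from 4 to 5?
6 (path: 4 -> 5; weights 6 = 6)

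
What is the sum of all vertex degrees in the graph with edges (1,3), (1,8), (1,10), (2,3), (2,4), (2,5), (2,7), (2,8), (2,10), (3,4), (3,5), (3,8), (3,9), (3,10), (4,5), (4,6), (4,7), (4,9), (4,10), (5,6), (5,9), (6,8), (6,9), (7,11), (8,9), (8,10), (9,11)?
54 (handshake: sum of degrees = 2|E| = 2 x 27 = 54)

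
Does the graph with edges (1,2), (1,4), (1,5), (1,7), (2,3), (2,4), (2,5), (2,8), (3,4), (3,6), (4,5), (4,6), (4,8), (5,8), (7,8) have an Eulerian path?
Yes (the graph is connected and exactly 2 vertices have odd degree: {2, 3}; any Eulerian path must start and end at those)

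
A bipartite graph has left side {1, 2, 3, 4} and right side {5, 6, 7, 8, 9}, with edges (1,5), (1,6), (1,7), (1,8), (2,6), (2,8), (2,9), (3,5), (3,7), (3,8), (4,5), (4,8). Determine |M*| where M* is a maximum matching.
4 (matching: (1,6), (2,9), (3,7), (4,8); upper bound min(|L|,|R|) = min(4,5) = 4)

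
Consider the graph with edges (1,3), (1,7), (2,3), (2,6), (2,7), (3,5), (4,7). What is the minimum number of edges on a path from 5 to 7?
3 (path: 5 -> 3 -> 2 -> 7, 3 edges)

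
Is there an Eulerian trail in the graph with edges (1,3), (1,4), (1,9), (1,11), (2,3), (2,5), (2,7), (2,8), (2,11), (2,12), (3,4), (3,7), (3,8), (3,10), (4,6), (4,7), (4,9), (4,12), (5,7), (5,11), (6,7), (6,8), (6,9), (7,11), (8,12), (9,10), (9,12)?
Yes (the graph is connected and exactly 2 vertices have odd degree: {5, 9}; any Eulerian path must start and end at those)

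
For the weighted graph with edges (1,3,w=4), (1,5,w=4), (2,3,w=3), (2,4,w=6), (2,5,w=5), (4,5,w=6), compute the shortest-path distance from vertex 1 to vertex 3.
4 (path: 1 -> 3; weights 4 = 4)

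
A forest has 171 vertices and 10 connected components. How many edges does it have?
161 (Each of the 10 component trees on V_i vertices has V_i - 1 edges; summing gives V - C = 171 - 10 = 161)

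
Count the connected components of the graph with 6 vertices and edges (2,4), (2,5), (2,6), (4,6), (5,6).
3 (components: {1}, {2, 4, 5, 6}, {3})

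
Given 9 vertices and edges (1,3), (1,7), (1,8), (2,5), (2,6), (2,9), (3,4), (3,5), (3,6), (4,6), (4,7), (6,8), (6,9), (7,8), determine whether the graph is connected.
Yes (BFS from 1 visits [1, 3, 7, 8, 4, 5, 6, 2, 9] — all 9 vertices reached)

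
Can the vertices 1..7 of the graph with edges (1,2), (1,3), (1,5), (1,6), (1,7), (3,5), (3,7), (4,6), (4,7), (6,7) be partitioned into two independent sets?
No (odd cycle of length 3: 5 -> 1 -> 3 -> 5)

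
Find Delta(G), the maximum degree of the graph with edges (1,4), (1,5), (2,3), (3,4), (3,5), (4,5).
3 (attained at vertices 3, 4, 5)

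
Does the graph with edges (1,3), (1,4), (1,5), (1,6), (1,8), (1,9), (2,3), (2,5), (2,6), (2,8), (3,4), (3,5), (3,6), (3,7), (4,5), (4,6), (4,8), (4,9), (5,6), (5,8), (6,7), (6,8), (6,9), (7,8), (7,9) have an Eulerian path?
Yes — and in fact it has an Eulerian circuit (the graph is connected and all 9 vertices have even degree)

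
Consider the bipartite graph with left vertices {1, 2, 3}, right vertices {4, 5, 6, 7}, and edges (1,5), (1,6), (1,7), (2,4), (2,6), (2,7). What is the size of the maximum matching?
2 (matching: (1,7), (2,6); upper bound min(|L|,|R|) = min(3,4) = 3)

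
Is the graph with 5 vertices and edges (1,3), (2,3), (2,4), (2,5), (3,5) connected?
Yes (BFS from 1 visits [1, 3, 2, 5, 4] — all 5 vertices reached)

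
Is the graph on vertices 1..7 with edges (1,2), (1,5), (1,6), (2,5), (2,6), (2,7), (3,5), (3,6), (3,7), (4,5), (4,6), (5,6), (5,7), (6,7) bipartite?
No (odd cycle of length 3: 2 -> 1 -> 5 -> 2)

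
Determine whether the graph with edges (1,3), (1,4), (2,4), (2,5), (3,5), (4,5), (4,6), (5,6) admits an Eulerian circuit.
Yes (the graph is connected and all 6 vertices have even degree)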